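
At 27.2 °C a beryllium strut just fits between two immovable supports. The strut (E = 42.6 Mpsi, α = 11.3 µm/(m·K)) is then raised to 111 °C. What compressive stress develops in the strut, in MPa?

278 MPa

E = 42.6 Mpsi = 293.7 GPa.
ΔT = 83.80 K. Constrained thermal stress σ = E·α·ΔT = 293.7×10³ MPa × 11.3×10⁻⁶ × 83.80 = 278 MPa (compressive).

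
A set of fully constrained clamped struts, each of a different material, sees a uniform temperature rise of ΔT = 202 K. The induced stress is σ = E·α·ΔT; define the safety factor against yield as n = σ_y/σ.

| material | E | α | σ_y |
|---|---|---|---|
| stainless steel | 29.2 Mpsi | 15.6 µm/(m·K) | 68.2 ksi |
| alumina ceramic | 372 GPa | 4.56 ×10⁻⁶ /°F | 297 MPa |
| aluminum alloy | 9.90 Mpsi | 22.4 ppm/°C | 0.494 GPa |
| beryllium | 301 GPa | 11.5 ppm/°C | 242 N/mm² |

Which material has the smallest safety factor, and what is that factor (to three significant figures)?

beryllium, n = 0.346

In consistent units (E in GPa, α in ×10⁻⁶/K, σ_y in MPa):
  stainless steel: E = 201.3, α = 15.6, σ_y = 470.2 → σ = 634 MPa, n = 0.741
  alumina ceramic: E = 372.0, α = 8.21, σ_y = 297.0 → σ = 617 MPa, n = 0.482
  aluminum alloy: E = 68.26, α = 22.4, σ_y = 494.0 → σ = 309 MPa, n = 1.60
  beryllium: E = 301.0, α = 11.5, σ_y = 242.0 → σ = 699 MPa, n = 0.346
Beryllium has the lowest safety factor, n = 0.346.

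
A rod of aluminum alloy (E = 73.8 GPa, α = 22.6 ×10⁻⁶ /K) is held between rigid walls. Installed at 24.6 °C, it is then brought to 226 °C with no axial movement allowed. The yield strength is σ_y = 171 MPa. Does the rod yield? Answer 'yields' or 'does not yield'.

ΔT = 201.4 K. Constrained thermal stress σ = E·α·ΔT = 73.80×10³ MPa × 22.6×10⁻⁶ × 201.4 = 336 MPa (compressive).
Compare to σ_y = 171 MPa: σ ≥ σ_y, so it yields.

yields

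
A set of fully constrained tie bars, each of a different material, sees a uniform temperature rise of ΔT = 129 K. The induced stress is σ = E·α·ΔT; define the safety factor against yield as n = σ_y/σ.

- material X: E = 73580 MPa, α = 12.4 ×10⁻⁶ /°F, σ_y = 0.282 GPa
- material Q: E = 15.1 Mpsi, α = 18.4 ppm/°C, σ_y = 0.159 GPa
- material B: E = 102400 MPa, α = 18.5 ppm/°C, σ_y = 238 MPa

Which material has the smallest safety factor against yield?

material Q

With everything in SI (GPa, ×10⁻⁶/K, MPa):
  material X: E = 73.58, α = 22.3, σ_y = 282.0 → σ = 212 MPa, n = 1.33
  material Q: E = 104.1, α = 18.4, σ_y = 159.0 → σ = 247 MPa, n = 0.643
  material B: E = 102.4, α = 18.5, σ_y = 238.0 → σ = 244 MPa, n = 0.974
The minimum is material Q at n = 0.643.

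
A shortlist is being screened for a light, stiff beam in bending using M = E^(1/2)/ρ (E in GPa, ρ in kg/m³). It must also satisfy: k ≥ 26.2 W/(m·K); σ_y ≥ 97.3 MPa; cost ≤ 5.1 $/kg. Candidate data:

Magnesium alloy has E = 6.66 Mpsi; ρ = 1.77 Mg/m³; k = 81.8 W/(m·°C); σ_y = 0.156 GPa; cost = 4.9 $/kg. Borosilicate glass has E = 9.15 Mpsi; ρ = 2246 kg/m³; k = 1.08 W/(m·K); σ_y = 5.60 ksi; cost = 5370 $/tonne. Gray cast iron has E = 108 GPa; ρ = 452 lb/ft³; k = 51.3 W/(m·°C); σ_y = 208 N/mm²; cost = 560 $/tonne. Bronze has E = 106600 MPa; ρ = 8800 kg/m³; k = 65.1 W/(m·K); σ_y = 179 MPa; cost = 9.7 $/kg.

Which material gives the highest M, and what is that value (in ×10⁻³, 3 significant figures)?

Screen on constraints: k ≥ 26.2 W/(m·K); σ_y ≥ 97.3 MPa; cost ≤ 5.1 $/kg. Survivors: magnesium alloy, gray cast iron.
After converting to SI:
  magnesium alloy: E = 45.92 GPa, ρ = 1770 kg/m³
  gray cast iron: E = 108.0 GPa, ρ = 7240 kg/m³
  magnesium alloy: M = 3.83×10⁻³
  gray cast iron: M = 1.44×10⁻³
Magnesium alloy ranks first.

magnesium alloy, M = 3.83×10⁻³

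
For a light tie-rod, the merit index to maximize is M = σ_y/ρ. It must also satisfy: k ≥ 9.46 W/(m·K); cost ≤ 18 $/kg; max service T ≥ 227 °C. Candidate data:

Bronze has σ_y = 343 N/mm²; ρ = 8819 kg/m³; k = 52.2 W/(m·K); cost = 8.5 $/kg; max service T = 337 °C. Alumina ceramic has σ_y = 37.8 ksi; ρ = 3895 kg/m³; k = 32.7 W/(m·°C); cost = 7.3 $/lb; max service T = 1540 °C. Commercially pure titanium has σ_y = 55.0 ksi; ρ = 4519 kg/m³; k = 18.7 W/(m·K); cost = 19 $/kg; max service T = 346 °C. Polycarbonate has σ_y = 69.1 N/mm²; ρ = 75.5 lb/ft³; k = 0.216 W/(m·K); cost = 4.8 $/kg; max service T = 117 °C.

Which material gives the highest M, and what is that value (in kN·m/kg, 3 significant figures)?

alumina ceramic, M = 66.9 kN·m/kg

Screen on constraints: k ≥ 9.46 W/(m·K); cost ≤ 18 $/kg; max service T ≥ 227 °C. Survivors: bronze, alumina ceramic.
Convert each candidate to consistent units, then evaluate M:
  bronze: σ_y = 343.0 MPa, ρ = 8819 kg/m³
  alumina ceramic: σ_y = 260.6 MPa, ρ = 3895 kg/m³
  alumina ceramic: M = 66.9 kN·m/kg
  bronze: M = 38.9 kN·m/kg
Highest index: alumina ceramic.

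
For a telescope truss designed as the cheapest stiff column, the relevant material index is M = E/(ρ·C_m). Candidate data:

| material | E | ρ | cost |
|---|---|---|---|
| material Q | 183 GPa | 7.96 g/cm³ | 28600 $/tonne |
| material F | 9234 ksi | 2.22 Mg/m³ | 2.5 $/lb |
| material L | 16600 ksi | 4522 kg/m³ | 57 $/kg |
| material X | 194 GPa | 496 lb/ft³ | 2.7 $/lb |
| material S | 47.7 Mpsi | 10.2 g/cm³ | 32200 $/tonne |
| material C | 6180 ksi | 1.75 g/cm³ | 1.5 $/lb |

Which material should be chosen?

material C

After converting to SI:
  material Q: E = 183.0 GPa, ρ = 7960 kg/m³, cost = 28.60 $/kg
  material F: E = 63.67 GPa, ρ = 2220 kg/m³, cost = 5.511 $/kg
  material L: E = 114.5 GPa, ρ = 4522 kg/m³, cost = 57.00 $/kg
  material X: E = 194.0 GPa, ρ = 7945 kg/m³, cost = 5.952 $/kg
  material S: E = 328.9 GPa, ρ = 10200 kg/m³, cost = 32.20 $/kg
  material C: E = 42.61 GPa, ρ = 1750 kg/m³, cost = 3.307 $/kg
  material C: M = 7.36 MN·m per $
  material F: M = 5.20 MN·m per $
  material X: M = 4.10 MN·m per $
  material S: M = 1.00 MN·m per $
  material Q: M = 0.804 MN·m per $
  material L: M = 0.444 MN·m per $
Material C has the largest M.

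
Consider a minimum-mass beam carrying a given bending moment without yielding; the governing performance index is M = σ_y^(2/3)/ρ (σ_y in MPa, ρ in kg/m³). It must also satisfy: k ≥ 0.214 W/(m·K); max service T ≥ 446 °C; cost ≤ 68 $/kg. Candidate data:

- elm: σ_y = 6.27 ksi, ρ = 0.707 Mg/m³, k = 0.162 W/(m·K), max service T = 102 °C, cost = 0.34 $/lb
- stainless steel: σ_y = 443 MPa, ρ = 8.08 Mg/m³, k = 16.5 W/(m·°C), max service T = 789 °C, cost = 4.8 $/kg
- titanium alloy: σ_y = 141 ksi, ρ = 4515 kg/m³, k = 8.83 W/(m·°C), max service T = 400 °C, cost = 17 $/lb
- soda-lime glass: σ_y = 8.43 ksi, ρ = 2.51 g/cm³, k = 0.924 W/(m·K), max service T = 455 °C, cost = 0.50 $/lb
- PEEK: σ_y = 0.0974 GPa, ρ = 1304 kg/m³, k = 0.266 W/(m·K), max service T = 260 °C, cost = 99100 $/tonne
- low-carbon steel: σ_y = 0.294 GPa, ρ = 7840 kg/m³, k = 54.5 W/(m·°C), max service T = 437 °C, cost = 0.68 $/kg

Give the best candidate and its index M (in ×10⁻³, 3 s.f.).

stainless steel, M = 7.19×10⁻³

Screen on constraints: k ≥ 0.214 W/(m·K); max service T ≥ 446 °C; cost ≤ 68 $/kg. Survivors: stainless steel, soda-lime glass.
In SI units:
  stainless steel: σ_y = 443.0 MPa, ρ = 8080 kg/m³
  soda-lime glass: σ_y = 58.12 MPa, ρ = 2510 kg/m³
  stainless steel: M = 7.19×10⁻³
  soda-lime glass: M = 5.98×10⁻³
The maximum is for stainless steel.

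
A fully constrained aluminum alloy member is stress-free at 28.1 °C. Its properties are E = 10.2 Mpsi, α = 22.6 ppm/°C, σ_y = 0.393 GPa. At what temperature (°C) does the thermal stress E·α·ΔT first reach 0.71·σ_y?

204 °C

E = 10.2 Mpsi = 70.33 GPa.
σ_y = 0.393 GPa = 393.0 MPa.
E·α·ΔT = 279.0 MPa ⇒ ΔT = 279.0 / (70.33×10³ × 22.6×10⁻⁶) = 175.6 K.
T = 28.1 + 175.6 = 203.7 °C.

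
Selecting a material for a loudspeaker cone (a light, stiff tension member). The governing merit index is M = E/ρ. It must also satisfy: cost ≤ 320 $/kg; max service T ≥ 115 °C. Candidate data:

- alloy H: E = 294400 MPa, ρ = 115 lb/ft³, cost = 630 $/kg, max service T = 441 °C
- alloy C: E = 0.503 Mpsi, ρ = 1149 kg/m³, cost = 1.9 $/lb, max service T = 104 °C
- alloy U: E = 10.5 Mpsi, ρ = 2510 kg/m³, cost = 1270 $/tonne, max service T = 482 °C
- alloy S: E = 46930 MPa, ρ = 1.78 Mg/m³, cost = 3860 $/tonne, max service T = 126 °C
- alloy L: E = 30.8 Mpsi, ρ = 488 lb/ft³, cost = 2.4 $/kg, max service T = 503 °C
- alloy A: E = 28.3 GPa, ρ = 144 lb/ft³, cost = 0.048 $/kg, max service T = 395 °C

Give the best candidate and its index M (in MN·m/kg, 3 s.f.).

alloy U, M = 28.8 MN·m/kg

Screen on constraints: cost ≤ 320 $/kg; max service T ≥ 115 °C. Survivors: alloy U, alloy S, alloy L, alloy A.
In SI units:
  alloy U: E = 72.39 GPa, ρ = 2510 kg/m³
  alloy S: E = 46.93 GPa, ρ = 1780 kg/m³
  alloy L: E = 212.4 GPa, ρ = 7817 kg/m³
  alloy A: E = 28.30 GPa, ρ = 2307 kg/m³
  alloy U: M = 28.8 MN·m/kg
  alloy L: M = 27.2 MN·m/kg
  alloy S: M = 26.4 MN·m/kg
  alloy A: M = 12.3 MN·m/kg
Highest index: alloy U.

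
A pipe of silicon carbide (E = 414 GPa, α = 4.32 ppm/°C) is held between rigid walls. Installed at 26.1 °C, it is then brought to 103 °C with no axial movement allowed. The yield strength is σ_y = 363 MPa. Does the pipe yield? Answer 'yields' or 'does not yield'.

does not yield

ΔT = 76.90 K. Constrained thermal stress σ = E·α·ΔT = 414.0×10³ MPa × 4.32×10⁻⁶ × 76.90 = 138 MPa (compressive).
Compare to σ_y = 363 MPa: σ < σ_y, so it does not yield.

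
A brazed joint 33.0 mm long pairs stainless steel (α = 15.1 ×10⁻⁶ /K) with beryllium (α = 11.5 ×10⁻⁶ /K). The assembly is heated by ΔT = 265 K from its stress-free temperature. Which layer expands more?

α(stainless steel) = 15.1×10⁻⁶/K vs α(beryllium) = 11.5×10⁻⁶/K.
Higher α expands more for the same ΔT: stainless steel.

stainless steel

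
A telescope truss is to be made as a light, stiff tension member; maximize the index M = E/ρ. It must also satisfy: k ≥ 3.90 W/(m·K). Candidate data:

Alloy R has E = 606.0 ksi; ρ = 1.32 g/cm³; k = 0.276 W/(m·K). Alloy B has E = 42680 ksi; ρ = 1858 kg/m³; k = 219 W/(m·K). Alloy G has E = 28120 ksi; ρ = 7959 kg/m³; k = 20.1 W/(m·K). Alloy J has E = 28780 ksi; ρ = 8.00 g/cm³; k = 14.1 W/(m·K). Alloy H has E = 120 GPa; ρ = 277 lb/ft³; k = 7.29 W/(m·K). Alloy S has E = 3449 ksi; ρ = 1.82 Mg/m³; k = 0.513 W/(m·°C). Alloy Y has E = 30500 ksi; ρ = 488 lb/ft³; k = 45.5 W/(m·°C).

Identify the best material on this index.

Screen on constraints: k ≥ 3.90 W/(m·K). Survivors: alloy B, alloy G, alloy J, alloy H, alloy Y.
Normalizing units and computing the index:
  alloy B: E = 294.3 GPa, ρ = 1858 kg/m³
  alloy G: E = 193.9 GPa, ρ = 7959 kg/m³
  alloy J: E = 198.4 GPa, ρ = 8000 kg/m³
  alloy H: E = 120.0 GPa, ρ = 4437 kg/m³
  alloy Y: E = 210.3 GPa, ρ = 7817 kg/m³
  alloy B: M = 158 MN·m/kg
  alloy H: M = 27.0 MN·m/kg
  alloy Y: M = 26.9 MN·m/kg
  alloy J: M = 24.8 MN·m/kg
  alloy G: M = 24.4 MN·m/kg
Alloy B has the largest M.

alloy B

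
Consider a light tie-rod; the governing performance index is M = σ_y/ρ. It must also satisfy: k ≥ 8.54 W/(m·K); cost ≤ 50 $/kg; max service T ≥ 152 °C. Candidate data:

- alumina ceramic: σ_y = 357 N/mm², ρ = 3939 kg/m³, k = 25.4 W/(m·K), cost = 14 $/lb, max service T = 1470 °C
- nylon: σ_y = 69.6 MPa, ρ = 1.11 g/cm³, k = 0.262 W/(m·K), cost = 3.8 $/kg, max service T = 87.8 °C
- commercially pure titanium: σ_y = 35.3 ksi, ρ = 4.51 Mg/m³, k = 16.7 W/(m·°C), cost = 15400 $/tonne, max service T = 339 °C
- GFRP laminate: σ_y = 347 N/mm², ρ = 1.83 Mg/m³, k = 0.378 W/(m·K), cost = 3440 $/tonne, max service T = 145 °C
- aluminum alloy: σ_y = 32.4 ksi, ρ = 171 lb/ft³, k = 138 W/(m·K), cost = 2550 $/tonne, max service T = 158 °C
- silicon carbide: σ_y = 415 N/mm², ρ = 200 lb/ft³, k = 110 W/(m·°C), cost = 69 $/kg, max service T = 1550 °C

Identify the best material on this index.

alumina ceramic

Screen on constraints: k ≥ 8.54 W/(m·K); cost ≤ 50 $/kg; max service T ≥ 152 °C. Survivors: alumina ceramic, commercially pure titanium, aluminum alloy.
After converting to SI:
  alumina ceramic: σ_y = 357.0 MPa, ρ = 3939 kg/m³
  commercially pure titanium: σ_y = 243.4 MPa, ρ = 4510 kg/m³
  aluminum alloy: σ_y = 223.4 MPa, ρ = 2739 kg/m³
  alumina ceramic: M = 90.6 kN·m/kg
  aluminum alloy: M = 81.6 kN·m/kg
  commercially pure titanium: M = 54.0 kN·m/kg
Alumina ceramic ranks first.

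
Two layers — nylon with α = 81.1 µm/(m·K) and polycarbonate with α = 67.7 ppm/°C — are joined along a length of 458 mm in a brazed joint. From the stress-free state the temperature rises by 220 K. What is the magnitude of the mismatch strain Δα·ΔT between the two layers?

Δα = |81.1 − 67.7|×10⁻⁶/K = 13.4×10⁻⁶/K.
Mismatch strain = Δα·ΔT = 13.4×10⁻⁶ × 220.0 = 2.95×10⁻³.

2.95×10⁻³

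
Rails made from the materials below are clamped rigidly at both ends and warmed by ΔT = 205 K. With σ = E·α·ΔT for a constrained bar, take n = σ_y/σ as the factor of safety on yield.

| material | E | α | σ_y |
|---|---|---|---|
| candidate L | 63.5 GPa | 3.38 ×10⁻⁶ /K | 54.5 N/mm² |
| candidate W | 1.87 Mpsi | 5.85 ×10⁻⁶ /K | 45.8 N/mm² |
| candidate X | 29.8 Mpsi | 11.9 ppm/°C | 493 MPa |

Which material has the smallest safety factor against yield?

candidate X

Per material, after unit conversion:
  candidate L: E = 63.50, α = 3.38, σ_y = 54.50 → σ = 44.0 MPa, n = 1.24
  candidate W: E = 12.89, α = 5.85, σ_y = 45.80 → σ = 15.5 MPa, n = 2.96
  candidate X: E = 205.5, α = 11.9, σ_y = 493.0 → σ = 501 MPa, n = 0.984
Candidate X has the lowest safety factor, n = 0.984.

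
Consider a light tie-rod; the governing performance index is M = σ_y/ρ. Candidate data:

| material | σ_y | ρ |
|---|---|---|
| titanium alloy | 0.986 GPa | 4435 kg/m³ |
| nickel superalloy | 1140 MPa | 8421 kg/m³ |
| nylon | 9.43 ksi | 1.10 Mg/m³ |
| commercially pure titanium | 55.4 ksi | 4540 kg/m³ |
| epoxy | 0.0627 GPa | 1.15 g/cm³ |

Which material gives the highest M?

titanium alloy

After converting to SI:
  titanium alloy: σ_y = 986.0 MPa, ρ = 4435 kg/m³
  nickel superalloy: σ_y = 1140 MPa, ρ = 8421 kg/m³
  nylon: σ_y = 65.02 MPa, ρ = 1100 kg/m³
  commercially pure titanium: σ_y = 382.0 MPa, ρ = 4540 kg/m³
  epoxy: σ_y = 62.70 MPa, ρ = 1150 kg/m³
  titanium alloy: M = 222 kN·m/kg
  nickel superalloy: M = 135 kN·m/kg
  commercially pure titanium: M = 84.1 kN·m/kg
  nylon: M = 59.1 kN·m/kg
  epoxy: M = 54.5 kN·m/kg
Highest index: titanium alloy.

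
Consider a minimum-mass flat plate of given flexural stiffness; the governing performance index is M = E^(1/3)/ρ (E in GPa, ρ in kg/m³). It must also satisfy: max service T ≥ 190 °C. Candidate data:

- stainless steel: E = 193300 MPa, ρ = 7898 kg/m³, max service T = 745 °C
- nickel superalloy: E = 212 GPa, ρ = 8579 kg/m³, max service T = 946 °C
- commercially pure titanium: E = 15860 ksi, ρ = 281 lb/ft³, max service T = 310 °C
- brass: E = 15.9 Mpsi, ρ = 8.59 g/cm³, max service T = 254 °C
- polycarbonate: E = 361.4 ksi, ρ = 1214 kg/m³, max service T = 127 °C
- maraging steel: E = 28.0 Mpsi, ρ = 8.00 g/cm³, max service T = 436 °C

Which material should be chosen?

commercially pure titanium

Screen on constraints: max service T ≥ 190 °C. Survivors: stainless steel, nickel superalloy, commercially pure titanium, brass, maraging steel.
Putting every candidate on a common basis:
  stainless steel: E = 193.3 GPa, ρ = 7898 kg/m³
  nickel superalloy: E = 212.0 GPa, ρ = 8579 kg/m³
  commercially pure titanium: E = 109.4 GPa, ρ = 4501 kg/m³
  brass: E = 109.6 GPa, ρ = 8590 kg/m³
  maraging steel: E = 193.1 GPa, ρ = 8000 kg/m³
  commercially pure titanium: M = 1.06×10⁻³
  stainless steel: M = 0.732×10⁻³
  maraging steel: M = 0.722×10⁻³
  nickel superalloy: M = 0.695×10⁻³
  brass: M = 0.557×10⁻³
Commercially pure titanium ranks first.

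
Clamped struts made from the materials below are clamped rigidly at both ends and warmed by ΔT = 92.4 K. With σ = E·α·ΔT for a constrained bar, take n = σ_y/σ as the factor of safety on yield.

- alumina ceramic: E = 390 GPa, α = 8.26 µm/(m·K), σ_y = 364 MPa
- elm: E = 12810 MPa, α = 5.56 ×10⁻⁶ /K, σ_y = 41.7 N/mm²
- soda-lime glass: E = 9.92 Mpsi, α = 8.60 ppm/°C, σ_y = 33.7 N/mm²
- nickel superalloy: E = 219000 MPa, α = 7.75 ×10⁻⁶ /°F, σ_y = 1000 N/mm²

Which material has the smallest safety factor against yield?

With everything in SI (GPa, ×10⁻⁶/K, MPa):
  alumina ceramic: E = 390.0, α = 8.26, σ_y = 364.0 → σ = 298 MPa, n = 1.22
  elm: E = 12.81, α = 5.56, σ_y = 41.70 → σ = 6.58 MPa, n = 6.34
  soda-lime glass: E = 68.40, α = 8.60, σ_y = 33.70 → σ = 54.4 MPa, n = 0.620
  nickel superalloy: E = 219.0, α = 13.9, σ_y = 1000 → σ = 282 MPa, n = 3.54
The minimum is soda-lime glass at n = 0.620.

soda-lime glass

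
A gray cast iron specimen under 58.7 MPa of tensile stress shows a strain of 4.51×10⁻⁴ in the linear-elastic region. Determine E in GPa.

130 GPa

E = σ/ε = 58.7 MPa / 4.51×10⁻⁴ = 130200 MPa = 130 GPa.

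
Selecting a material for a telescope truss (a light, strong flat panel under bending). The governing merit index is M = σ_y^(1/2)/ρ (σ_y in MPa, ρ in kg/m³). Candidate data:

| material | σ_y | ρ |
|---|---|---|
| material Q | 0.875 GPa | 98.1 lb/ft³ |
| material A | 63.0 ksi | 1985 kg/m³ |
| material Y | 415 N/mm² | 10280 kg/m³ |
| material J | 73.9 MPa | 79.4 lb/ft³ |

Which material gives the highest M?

Convert each candidate to consistent units, then evaluate M:
  material Q: σ_y = 875.0 MPa, ρ = 1571 kg/m³
  material A: σ_y = 434.4 MPa, ρ = 1985 kg/m³
  material Y: σ_y = 415.0 MPa, ρ = 10280 kg/m³
  material J: σ_y = 73.90 MPa, ρ = 1272 kg/m³
  material Q: M = 18.8×10⁻³
  material A: M = 10.5×10⁻³
  material J: M = 6.76×10⁻³
  material Y: M = 1.98×10⁻³
Material Q has the largest M.

material Q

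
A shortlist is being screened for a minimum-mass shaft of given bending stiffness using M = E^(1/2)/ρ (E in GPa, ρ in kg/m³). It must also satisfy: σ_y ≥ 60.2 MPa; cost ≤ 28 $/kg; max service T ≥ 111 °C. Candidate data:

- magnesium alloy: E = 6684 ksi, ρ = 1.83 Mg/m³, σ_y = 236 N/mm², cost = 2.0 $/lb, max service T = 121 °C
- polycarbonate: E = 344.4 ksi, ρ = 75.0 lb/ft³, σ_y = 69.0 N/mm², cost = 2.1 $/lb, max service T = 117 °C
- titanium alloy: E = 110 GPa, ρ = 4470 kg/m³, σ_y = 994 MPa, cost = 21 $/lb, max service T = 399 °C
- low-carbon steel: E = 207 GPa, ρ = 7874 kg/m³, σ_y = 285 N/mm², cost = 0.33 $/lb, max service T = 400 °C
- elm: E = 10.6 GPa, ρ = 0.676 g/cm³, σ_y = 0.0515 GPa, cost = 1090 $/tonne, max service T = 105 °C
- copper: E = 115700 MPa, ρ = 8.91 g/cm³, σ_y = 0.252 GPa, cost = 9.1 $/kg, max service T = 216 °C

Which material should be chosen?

Screen on constraints: σ_y ≥ 60.2 MPa; cost ≤ 28 $/kg; max service T ≥ 111 °C. Survivors: magnesium alloy, polycarbonate, low-carbon steel, copper.
Normalizing units and computing the index:
  magnesium alloy: E = 46.08 GPa, ρ = 1830 kg/m³
  polycarbonate: E = 2.375 GPa, ρ = 1201 kg/m³
  low-carbon steel: E = 207.0 GPa, ρ = 7874 kg/m³
  copper: E = 115.7 GPa, ρ = 8910 kg/m³
  magnesium alloy: M = 3.71×10⁻³
  low-carbon steel: M = 1.83×10⁻³
  polycarbonate: M = 1.28×10⁻³
  copper: M = 1.21×10⁻³
Highest index: magnesium alloy.

magnesium alloy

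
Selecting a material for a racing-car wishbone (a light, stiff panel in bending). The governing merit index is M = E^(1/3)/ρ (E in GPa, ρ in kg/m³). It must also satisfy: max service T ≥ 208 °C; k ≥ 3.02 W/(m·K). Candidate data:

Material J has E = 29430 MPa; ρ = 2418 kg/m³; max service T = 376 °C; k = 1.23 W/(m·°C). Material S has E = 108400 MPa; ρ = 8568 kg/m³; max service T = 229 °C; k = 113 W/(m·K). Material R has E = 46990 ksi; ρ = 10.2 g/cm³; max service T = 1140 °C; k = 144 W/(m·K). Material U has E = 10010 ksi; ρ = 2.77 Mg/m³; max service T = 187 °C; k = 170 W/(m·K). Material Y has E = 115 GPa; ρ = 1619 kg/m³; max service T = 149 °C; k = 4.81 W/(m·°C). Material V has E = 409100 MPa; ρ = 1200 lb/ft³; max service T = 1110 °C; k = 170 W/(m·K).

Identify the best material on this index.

material R

Screen on constraints: max service T ≥ 208 °C; k ≥ 3.02 W/(m·K). Survivors: material S, material R, material V.
Normalizing units and computing the index:
  material S: E = 108.4 GPa, ρ = 8568 kg/m³
  material R: E = 324.0 GPa, ρ = 10200 kg/m³
  material V: E = 409.1 GPa, ρ = 19220 kg/m³
  material R: M = 0.673×10⁻³
  material S: M = 0.556×10⁻³
  material V: M = 0.386×10⁻³
Highest index: material R.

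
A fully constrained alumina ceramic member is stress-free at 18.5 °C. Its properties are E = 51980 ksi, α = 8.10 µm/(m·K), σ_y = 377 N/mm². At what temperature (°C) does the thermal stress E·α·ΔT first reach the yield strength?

E = 51980 ksi = 358.4 GPa.
σ_y = 377 N/mm² = 377.0 MPa.
E·α·ΔT = 377.0 MPa ⇒ ΔT = 377.0 / (358.4×10³ × 8.10×10⁻⁶) = 129.9 K.
T = 18.5 + 129.9 = 148.4 °C.

148 °C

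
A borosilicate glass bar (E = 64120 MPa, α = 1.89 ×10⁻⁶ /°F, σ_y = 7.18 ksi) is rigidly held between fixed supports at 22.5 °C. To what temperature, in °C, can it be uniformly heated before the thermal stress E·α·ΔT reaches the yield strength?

249 °C

E = 64120 MPa = 64.12 GPa.
α = 1.89×10⁻⁶/°F × 9/5 = 3.40×10⁻⁶/K.
σ_y = 7.18 ksi = 49.50 MPa.
E·α·ΔT = 49.50 MPa ⇒ ΔT = 49.50 / (64.12×10³ × 3.40×10⁻⁶) = 226.9 K.
T = 22.5 + 226.9 = 249.4 °C.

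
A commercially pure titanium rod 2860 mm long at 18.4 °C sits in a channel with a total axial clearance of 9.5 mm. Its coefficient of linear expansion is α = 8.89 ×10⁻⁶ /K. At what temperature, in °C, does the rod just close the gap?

α·L₀·ΔT = 9.5 mm ⇒ ΔT = 9.5 / (8.89×10⁻⁶ × 2860.0) = 373.6 K.
T = 18.4 + 373.6 = 392.0 °C.

392 °C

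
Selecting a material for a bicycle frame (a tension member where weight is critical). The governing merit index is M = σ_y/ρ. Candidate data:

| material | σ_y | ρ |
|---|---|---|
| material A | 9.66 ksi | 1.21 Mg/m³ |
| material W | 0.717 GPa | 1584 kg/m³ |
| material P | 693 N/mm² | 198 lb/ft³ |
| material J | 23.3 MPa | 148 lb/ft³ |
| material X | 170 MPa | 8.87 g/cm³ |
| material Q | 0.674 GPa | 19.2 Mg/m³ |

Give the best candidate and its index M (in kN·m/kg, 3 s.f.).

material W, M = 453 kN·m/kg

Convert each candidate to consistent units, then evaluate M:
  material A: σ_y = 66.60 MPa, ρ = 1210 kg/m³
  material W: σ_y = 717.0 MPa, ρ = 1584 kg/m³
  material P: σ_y = 693.0 MPa, ρ = 3172 kg/m³
  material J: σ_y = 23.30 MPa, ρ = 2371 kg/m³
  material X: σ_y = 170.0 MPa, ρ = 8870 kg/m³
  material Q: σ_y = 674.0 MPa, ρ = 19200 kg/m³
  material W: M = 453 kN·m/kg
  material P: M = 218 kN·m/kg
  material A: M = 55.0 kN·m/kg
  material Q: M = 35.1 kN·m/kg
  material X: M = 19.2 kN·m/kg
  material J: M = 9.83 kN·m/kg
Material W ranks first.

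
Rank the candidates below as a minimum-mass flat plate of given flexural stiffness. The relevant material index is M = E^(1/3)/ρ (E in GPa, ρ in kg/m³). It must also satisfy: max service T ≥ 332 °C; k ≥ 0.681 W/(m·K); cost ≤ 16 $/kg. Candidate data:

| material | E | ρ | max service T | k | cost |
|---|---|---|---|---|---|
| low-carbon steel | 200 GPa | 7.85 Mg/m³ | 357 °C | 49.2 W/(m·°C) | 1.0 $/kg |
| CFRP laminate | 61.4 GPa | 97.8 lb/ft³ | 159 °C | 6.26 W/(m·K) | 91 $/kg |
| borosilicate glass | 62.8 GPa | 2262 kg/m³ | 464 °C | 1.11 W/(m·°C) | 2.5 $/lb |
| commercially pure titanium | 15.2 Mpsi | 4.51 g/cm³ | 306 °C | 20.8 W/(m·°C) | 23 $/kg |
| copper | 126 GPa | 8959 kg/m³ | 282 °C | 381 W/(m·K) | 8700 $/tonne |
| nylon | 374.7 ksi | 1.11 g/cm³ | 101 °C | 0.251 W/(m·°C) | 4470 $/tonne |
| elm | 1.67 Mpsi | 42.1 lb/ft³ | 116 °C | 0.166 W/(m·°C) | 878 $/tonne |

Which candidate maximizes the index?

borosilicate glass

Screen on constraints: max service T ≥ 332 °C; k ≥ 0.681 W/(m·K); cost ≤ 16 $/kg. Survivors: low-carbon steel, borosilicate glass.
Normalizing units and computing the index:
  low-carbon steel: E = 200.0 GPa, ρ = 7850 kg/m³
  borosilicate glass: E = 62.80 GPa, ρ = 2262 kg/m³
  borosilicate glass: M = 1.76×10⁻³
  low-carbon steel: M = 0.745×10⁻³
The maximum is for borosilicate glass.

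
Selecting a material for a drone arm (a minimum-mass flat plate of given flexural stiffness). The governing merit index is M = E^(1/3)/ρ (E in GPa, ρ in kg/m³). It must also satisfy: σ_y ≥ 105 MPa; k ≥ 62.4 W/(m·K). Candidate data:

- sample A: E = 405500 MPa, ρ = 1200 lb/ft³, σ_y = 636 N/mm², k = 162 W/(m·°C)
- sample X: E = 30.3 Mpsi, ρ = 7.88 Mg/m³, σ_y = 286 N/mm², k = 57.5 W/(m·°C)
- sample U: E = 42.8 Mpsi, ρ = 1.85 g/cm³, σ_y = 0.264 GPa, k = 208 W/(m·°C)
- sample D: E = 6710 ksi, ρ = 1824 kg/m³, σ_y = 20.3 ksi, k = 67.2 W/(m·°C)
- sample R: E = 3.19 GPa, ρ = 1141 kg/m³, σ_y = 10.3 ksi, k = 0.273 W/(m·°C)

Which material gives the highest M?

sample U

Screen on constraints: σ_y ≥ 105 MPa; k ≥ 62.4 W/(m·K). Survivors: sample A, sample U, sample D.
After converting to SI:
  sample A: E = 405.5 GPa, ρ = 19220 kg/m³
  sample U: E = 295.1 GPa, ρ = 1850 kg/m³
  sample D: E = 46.26 GPa, ρ = 1824 kg/m³
  sample U: M = 3.60×10⁻³
  sample D: M = 1.97×10⁻³
  sample A: M = 0.385×10⁻³
The maximum is for sample U.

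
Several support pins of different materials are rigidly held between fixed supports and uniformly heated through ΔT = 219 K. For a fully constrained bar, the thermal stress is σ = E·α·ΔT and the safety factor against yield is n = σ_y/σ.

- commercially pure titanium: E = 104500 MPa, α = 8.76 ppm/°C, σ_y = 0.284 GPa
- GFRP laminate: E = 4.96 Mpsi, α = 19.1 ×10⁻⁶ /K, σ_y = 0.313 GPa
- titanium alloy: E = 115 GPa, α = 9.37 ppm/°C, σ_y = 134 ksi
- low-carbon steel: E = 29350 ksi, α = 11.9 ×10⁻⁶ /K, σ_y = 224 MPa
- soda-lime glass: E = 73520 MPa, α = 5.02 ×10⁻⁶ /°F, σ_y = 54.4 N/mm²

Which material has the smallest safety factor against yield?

soda-lime glass

Converting E to GPa, α to ×10⁻⁶/K, σ_y to MPa, then σ and n for each:
  commercially pure titanium: E = 104.5, α = 8.76, σ_y = 284.0 → σ = 200 MPa, n = 1.42
  GFRP laminate: E = 34.20, α = 19.1, σ_y = 313.0 → σ = 143 MPa, n = 2.19
  titanium alloy: E = 115.0, α = 9.37, σ_y = 923.9 → σ = 236 MPa, n = 3.92
  low-carbon steel: E = 202.4, α = 11.9, σ_y = 224.0 → σ = 527 MPa, n = 0.425
  soda-lime glass: E = 73.52, α = 9.04, σ_y = 54.40 → σ = 145 MPa, n = 0.374
Soda-lime glass has the lowest safety factor, n = 0.374.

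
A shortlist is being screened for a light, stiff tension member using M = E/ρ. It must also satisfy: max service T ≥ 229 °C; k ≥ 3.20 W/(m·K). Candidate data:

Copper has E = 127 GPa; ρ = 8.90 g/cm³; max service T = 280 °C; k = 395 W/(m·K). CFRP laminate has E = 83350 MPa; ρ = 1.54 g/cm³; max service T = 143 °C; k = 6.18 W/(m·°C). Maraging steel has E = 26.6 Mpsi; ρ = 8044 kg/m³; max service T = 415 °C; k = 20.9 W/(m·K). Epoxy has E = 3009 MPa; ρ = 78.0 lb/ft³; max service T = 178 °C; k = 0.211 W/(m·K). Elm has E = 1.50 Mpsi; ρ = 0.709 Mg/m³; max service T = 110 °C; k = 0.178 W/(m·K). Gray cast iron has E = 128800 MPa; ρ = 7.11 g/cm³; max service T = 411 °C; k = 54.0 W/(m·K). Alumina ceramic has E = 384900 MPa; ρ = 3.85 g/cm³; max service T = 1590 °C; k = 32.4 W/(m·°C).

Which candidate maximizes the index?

alumina ceramic

Screen on constraints: max service T ≥ 229 °C; k ≥ 3.20 W/(m·K). Survivors: copper, maraging steel, gray cast iron, alumina ceramic.
After converting to SI:
  copper: E = 127.0 GPa, ρ = 8900 kg/m³
  maraging steel: E = 183.4 GPa, ρ = 8044 kg/m³
  gray cast iron: E = 128.8 GPa, ρ = 7110 kg/m³
  alumina ceramic: E = 384.9 GPa, ρ = 3850 kg/m³
  alumina ceramic: M = 100 MN·m/kg
  maraging steel: M = 22.8 MN·m/kg
  gray cast iron: M = 18.1 MN·m/kg
  copper: M = 14.3 MN·m/kg
Alumina ceramic ranks first.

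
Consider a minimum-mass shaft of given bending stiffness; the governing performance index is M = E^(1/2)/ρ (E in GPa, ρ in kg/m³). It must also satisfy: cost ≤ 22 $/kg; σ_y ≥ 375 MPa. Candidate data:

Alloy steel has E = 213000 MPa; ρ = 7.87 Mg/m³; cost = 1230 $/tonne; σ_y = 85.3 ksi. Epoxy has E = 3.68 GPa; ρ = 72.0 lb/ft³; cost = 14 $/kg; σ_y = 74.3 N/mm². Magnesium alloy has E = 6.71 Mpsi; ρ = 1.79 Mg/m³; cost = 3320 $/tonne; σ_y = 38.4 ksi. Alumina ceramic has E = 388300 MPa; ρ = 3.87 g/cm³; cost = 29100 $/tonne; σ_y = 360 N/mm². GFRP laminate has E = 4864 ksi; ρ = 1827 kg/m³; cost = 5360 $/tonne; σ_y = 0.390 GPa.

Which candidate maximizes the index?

GFRP laminate

Screen on constraints: cost ≤ 22 $/kg; σ_y ≥ 375 MPa. Survivors: alloy steel, GFRP laminate.
Convert each candidate to consistent units, then evaluate M:
  alloy steel: E = 213.0 GPa, ρ = 7870 kg/m³
  GFRP laminate: E = 33.54 GPa, ρ = 1827 kg/m³
  GFRP laminate: M = 3.17×10⁻³
  alloy steel: M = 1.85×10⁻³
GFRP laminate ranks first.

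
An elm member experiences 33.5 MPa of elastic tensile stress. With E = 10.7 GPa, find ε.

ε = σ/E = 33.5 / 10700 = 3.13×10⁻³.

3.13×10⁻³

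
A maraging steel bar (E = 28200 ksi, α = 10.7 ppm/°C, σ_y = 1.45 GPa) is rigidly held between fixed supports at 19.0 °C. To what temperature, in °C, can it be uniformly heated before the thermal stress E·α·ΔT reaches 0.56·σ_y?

E = 28200 ksi = 194.4 GPa.
σ_y = 1.45 GPa = 1450 MPa.
E·α·ΔT = 812.0 MPa ⇒ ΔT = 812.0 / (194.4×10³ × 10.7×10⁻⁶) = 390.3 K.
T = 19.0 + 390.3 = 409.3 °C.

409 °C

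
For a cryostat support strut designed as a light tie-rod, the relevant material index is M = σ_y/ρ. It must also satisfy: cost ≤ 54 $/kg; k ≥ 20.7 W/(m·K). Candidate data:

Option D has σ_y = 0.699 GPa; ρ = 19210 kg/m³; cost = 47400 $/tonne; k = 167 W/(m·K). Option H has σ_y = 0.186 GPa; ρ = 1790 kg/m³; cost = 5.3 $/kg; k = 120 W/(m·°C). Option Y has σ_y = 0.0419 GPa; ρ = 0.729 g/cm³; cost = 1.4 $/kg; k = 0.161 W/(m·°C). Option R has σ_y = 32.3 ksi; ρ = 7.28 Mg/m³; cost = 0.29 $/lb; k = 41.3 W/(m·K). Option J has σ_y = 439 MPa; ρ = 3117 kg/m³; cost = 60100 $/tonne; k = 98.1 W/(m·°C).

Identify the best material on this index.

Screen on constraints: cost ≤ 54 $/kg; k ≥ 20.7 W/(m·K). Survivors: option D, option H, option R.
In SI units:
  option D: σ_y = 699.0 MPa, ρ = 19210 kg/m³
  option H: σ_y = 186.0 MPa, ρ = 1790 kg/m³
  option R: σ_y = 222.7 MPa, ρ = 7280 kg/m³
  option H: M = 104 kN·m/kg
  option D: M = 36.4 kN·m/kg
  option R: M = 30.6 kN·m/kg
Option H has the largest M.

option H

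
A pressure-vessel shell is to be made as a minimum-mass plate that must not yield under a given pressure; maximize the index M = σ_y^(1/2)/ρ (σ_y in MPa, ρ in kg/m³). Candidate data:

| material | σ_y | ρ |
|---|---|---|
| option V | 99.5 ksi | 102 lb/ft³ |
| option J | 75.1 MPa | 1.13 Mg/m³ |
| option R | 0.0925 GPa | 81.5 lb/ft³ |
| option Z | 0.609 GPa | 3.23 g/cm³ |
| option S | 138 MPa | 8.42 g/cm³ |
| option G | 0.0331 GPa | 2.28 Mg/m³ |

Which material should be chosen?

option V

In SI units:
  option V: σ_y = 686.0 MPa, ρ = 1634 kg/m³
  option J: σ_y = 75.10 MPa, ρ = 1130 kg/m³
  option R: σ_y = 92.50 MPa, ρ = 1306 kg/m³
  option Z: σ_y = 609.0 MPa, ρ = 3230 kg/m³
  option S: σ_y = 138.0 MPa, ρ = 8420 kg/m³
  option G: σ_y = 33.10 MPa, ρ = 2280 kg/m³
  option V: M = 16.0×10⁻³
  option J: M = 7.67×10⁻³
  option Z: M = 7.64×10⁻³
  option R: M = 7.37×10⁻³
  option G: M = 2.52×10⁻³
  option S: M = 1.40×10⁻³
Option V ranks first.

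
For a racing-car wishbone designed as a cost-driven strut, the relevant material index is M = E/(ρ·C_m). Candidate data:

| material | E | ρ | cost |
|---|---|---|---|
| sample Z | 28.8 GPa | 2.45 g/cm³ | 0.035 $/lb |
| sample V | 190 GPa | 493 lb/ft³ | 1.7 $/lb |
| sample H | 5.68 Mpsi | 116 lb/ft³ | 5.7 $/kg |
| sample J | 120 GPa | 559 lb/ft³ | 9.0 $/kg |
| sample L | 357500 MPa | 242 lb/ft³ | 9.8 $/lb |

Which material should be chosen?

sample Z

Putting every candidate on a common basis:
  sample Z: E = 28.80 GPa, ρ = 2450 kg/m³, cost = 0.07716 $/kg
  sample V: E = 190.0 GPa, ρ = 7897 kg/m³, cost = 3.748 $/kg
  sample H: E = 39.16 GPa, ρ = 1858 kg/m³, cost = 5.700 $/kg
  sample J: E = 120.0 GPa, ρ = 8954 kg/m³, cost = 9.000 $/kg
  sample L: E = 357.5 GPa, ρ = 3876 kg/m³, cost = 21.60 $/kg
  sample Z: M = 152 MN·m per $
  sample V: M = 6.42 MN·m per $
  sample L: M = 4.27 MN·m per $
  sample H: M = 3.70 MN·m per $
  sample J: M = 1.49 MN·m per $
Highest index: sample Z.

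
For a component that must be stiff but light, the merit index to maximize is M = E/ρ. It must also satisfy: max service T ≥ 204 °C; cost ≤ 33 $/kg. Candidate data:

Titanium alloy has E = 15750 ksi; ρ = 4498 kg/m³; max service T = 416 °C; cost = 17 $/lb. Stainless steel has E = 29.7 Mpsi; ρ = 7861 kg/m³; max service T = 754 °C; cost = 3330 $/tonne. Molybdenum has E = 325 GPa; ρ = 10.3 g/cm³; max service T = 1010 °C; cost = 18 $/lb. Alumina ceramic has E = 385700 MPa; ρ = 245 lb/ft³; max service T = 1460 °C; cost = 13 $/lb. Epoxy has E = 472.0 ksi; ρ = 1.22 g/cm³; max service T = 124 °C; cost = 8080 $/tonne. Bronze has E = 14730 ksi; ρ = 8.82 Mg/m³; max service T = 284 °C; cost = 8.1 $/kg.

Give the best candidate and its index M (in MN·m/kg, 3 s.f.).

Screen on constraints: max service T ≥ 204 °C; cost ≤ 33 $/kg. Survivors: stainless steel, alumina ceramic, bronze.
In SI units:
  stainless steel: E = 204.8 GPa, ρ = 7861 kg/m³
  alumina ceramic: E = 385.7 GPa, ρ = 3925 kg/m³
  bronze: E = 101.6 GPa, ρ = 8820 kg/m³
  alumina ceramic: M = 98.3 MN·m/kg
  stainless steel: M = 26.0 MN·m/kg
  bronze: M = 11.5 MN·m/kg
Alumina ceramic ranks first.

alumina ceramic, M = 98.3 MN·m/kg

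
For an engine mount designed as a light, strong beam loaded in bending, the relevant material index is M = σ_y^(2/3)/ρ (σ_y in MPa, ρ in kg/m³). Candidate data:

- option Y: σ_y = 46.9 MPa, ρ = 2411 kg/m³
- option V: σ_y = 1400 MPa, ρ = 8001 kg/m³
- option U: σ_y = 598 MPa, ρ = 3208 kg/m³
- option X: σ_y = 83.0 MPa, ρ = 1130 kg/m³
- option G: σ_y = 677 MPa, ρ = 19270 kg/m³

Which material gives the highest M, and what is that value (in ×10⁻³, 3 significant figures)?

option U, M = 22.1×10⁻³

Evaluate M for each candidate:
  option U: M = 22.1×10⁻³
  option X: M = 16.8×10⁻³
  option V: M = 15.6×10⁻³
  option Y: M = 5.39×10⁻³
  option G: M = 4.00×10⁻³
The maximum is for option U.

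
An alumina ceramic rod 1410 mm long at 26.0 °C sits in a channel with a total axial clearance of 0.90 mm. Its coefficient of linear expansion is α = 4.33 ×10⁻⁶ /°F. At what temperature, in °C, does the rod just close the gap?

α = 4.33×10⁻⁶/°F × 9/5 = 7.79×10⁻⁶/K.
α·L₀·ΔT = 0.9 mm ⇒ ΔT = 0.9 / (7.79×10⁻⁶ × 1410.0) = 81.90 K.
T = 26.0 + 81.90 = 107.9 °C.

108 °C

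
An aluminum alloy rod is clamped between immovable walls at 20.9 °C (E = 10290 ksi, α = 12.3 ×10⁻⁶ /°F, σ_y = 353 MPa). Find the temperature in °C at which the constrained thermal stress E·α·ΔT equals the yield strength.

246 °C

E = 10290 ksi = 70.95 GPa.
α = 12.3×10⁻⁶/°F × 9/5 = 22.1×10⁻⁶/K.
E·α·ΔT = 353.0 MPa ⇒ ΔT = 353.0 / (70.95×10³ × 22.1×10⁻⁶) = 224.7 K.
T = 20.9 + 224.7 = 245.6 °C.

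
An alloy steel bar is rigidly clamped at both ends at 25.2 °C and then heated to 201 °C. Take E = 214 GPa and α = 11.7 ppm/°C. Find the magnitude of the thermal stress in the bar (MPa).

ΔT = 175.8 K. Constrained thermal stress σ = E·α·ΔT = 214.0×10³ MPa × 11.7×10⁻⁶ × 175.8 = 440 MPa (compressive).

440 MPa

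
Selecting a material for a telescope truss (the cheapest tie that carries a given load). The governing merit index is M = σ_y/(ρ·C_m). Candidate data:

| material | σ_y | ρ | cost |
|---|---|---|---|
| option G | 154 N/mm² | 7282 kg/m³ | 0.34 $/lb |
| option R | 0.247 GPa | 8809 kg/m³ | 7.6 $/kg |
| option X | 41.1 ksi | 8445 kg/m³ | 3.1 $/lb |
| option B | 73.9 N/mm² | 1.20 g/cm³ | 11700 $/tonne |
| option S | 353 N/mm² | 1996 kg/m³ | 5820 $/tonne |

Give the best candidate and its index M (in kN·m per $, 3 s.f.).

Normalizing units and computing the index:
  option G: σ_y = 154.0 MPa, ρ = 7282 kg/m³, cost = 0.7496 $/kg
  option R: σ_y = 247.0 MPa, ρ = 8809 kg/m³, cost = 7.600 $/kg
  option X: σ_y = 283.4 MPa, ρ = 8445 kg/m³, cost = 6.834 $/kg
  option B: σ_y = 73.90 MPa, ρ = 1200 kg/m³, cost = 11.70 $/kg
  option S: σ_y = 353.0 MPa, ρ = 1996 kg/m³, cost = 5.820 $/kg
  option S: M = 30.4 kN·m per $
  option G: M = 28.2 kN·m per $
  option B: M = 5.26 kN·m per $
  option X: M = 4.91 kN·m per $
  option R: M = 3.69 kN·m per $
The maximum is for option S.

option S, M = 30.4 kN·m per $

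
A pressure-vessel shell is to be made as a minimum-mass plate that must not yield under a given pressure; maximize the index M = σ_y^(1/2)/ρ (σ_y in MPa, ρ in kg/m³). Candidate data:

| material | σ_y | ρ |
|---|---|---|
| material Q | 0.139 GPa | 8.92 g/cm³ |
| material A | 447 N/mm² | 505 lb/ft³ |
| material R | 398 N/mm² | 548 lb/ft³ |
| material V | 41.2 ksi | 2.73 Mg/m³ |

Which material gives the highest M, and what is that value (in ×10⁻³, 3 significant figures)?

material V, M = 6.17×10⁻³

Putting every candidate on a common basis:
  material Q: σ_y = 139.0 MPa, ρ = 8920 kg/m³
  material A: σ_y = 447.0 MPa, ρ = 8089 kg/m³
  material R: σ_y = 398.0 MPa, ρ = 8778 kg/m³
  material V: σ_y = 284.1 MPa, ρ = 2730 kg/m³
  material V: M = 6.17×10⁻³
  material A: M = 2.61×10⁻³
  material R: M = 2.27×10⁻³
  material Q: M = 1.32×10⁻³
Material V has the largest M.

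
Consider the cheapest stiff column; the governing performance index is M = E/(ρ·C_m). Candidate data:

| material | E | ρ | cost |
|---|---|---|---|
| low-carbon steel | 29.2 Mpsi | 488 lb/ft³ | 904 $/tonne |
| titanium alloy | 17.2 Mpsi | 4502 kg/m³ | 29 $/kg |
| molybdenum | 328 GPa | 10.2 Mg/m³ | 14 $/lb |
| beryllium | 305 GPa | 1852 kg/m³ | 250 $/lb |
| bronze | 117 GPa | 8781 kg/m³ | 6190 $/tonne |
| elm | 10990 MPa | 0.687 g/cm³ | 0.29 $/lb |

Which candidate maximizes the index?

low-carbon steel

In SI units:
  low-carbon steel: E = 201.3 GPa, ρ = 7817 kg/m³, cost = 0.9040 $/kg
  titanium alloy: E = 118.6 GPa, ρ = 4502 kg/m³, cost = 29.00 $/kg
  molybdenum: E = 328.0 GPa, ρ = 10200 kg/m³, cost = 30.86 $/kg
  beryllium: E = 305.0 GPa, ρ = 1852 kg/m³, cost = 551.1 $/kg
  bronze: E = 117.0 GPa, ρ = 8781 kg/m³, cost = 6.190 $/kg
  elm: E = 10.99 GPa, ρ = 687.0 kg/m³, cost = 0.6393 $/kg
  low-carbon steel: M = 28.5 MN·m per $
  elm: M = 25.0 MN·m per $
  bronze: M = 2.15 MN·m per $
  molybdenum: M = 1.04 MN·m per $
  titanium alloy: M = 0.908 MN·m per $
  beryllium: M = 0.299 MN·m per $
The maximum is for low-carbon steel.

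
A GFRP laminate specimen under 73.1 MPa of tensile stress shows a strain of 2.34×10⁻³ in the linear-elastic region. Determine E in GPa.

E = σ/ε = 73.1 MPa / 2.34×10⁻³ = 31240 MPa = 31.2 GPa.

31.2 GPa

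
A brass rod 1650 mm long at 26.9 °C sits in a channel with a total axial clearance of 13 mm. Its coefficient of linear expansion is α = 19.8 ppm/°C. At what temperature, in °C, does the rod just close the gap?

425 °C

α·L₀·ΔT = 13.0 mm ⇒ ΔT = 13.0 / (19.8×10⁻⁶ × 1650.0) = 397.9 K.
T = 26.9 + 397.9 = 424.8 °C.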